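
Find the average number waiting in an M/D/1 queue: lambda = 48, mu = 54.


M/D/1: Lq = rho^2 / (2*(1-rho)) where rho = 48/54; Lq = 3.56

3.56


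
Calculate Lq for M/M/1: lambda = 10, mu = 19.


rho = 10/19; Lq = rho^2/(1-rho) = 0.58

0.58


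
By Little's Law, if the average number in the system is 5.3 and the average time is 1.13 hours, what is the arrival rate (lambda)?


lambda = L / W = 5.3 / 1.13 = 4.69 per hour

4.69 per hour


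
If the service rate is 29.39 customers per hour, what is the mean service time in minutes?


Mean service time = 60/mu = 60/29.39 = 2.04 minutes

2.04 minutes


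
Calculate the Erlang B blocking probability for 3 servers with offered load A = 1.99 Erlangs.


B(N,A) = (A^N/N!) / sum(A^k/k!, k=0..N) with N=3, A=1.99 = 0.209

0.209


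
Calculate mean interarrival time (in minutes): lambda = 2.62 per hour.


Mean interarrival time = 60/lambda = 60/2.62 = 22.9 minutes

22.9 minutes


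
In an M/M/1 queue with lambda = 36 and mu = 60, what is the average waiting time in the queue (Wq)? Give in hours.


rho = 36/60; Wq = rho/(mu - lambda) = 0.025 hours

0.025 hours


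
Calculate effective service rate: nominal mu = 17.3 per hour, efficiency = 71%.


Effective rate = mu * efficiency = 17.3 * 0.71 = 12.28 per hour

12.28 per hour


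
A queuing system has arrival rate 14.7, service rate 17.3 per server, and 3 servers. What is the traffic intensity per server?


rho = lambda / (c * mu) = 14.7 / (3 * 17.3) = 0.2832

0.2832


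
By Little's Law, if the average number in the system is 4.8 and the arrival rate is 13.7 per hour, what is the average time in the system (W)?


W = L / lambda = 4.8 / 13.7 = 0.3504 hours

0.3504 hours


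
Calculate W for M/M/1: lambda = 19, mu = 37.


W = 1/(mu - lambda) = 1/(37 - 19) = 0.0556 hours

0.0556 hours


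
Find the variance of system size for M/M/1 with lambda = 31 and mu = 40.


rho = 31/40; Var(N) = rho/(1-rho)^2 = 15.31

15.31


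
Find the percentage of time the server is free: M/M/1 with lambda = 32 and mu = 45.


Idle fraction = (1 - rho) * 100 = (1 - 32/45) * 100 = 28.9%

28.9%


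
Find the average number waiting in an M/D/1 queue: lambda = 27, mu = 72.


M/D/1: Lq = rho^2 / (2*(1-rho)) where rho = 27/72; Lq = 0.11

0.11


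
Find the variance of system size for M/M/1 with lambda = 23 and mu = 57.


rho = 23/57; Var(N) = rho/(1-rho)^2 = 1.13

1.13


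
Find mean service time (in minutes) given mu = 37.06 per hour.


Mean service time = 60/mu = 60/37.06 = 1.62 minutes

1.62 minutes


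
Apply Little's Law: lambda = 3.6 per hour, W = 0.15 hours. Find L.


L = lambda * W = 3.6 * 0.15 = 0.54

0.54


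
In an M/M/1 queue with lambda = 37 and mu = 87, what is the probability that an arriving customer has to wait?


P(wait) = rho = lambda/mu = 37/87 = 0.4253

0.4253


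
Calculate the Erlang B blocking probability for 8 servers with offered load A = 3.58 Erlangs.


B(N,A) = (A^N/N!) / sum(A^k/k!, k=0..N) with N=8, A=3.58 = 0.0189

0.0189


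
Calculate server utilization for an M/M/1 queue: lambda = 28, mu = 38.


rho = lambda/mu = 28/38 = 0.7368

0.7368


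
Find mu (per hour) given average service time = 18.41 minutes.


mu = 60 / avg_service_time = 60 / 18.41 = 3.26 per hour

3.26 per hour


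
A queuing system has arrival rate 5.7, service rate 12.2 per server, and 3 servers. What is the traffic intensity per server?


rho = lambda / (c * mu) = 5.7 / (3 * 12.2) = 0.1557

0.1557


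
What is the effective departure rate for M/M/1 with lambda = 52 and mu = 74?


For a stable queue (lambda < mu), throughput = lambda = 52 per hour

52 per hour


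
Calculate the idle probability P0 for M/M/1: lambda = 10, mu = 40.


P0 = 1 - rho = 1 - 10/40 = 0.75

0.75


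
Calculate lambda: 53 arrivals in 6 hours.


lambda = total arrivals / time = 53 / 6 = 8.83 per hour

8.83 per hour


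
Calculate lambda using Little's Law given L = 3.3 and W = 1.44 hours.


lambda = L / W = 3.3 / 1.44 = 2.29 per hour

2.29 per hour


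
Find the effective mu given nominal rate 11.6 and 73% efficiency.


Effective rate = mu * efficiency = 11.6 * 0.73 = 8.47 per hour

8.47 per hour


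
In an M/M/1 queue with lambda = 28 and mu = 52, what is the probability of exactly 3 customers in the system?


rho = 28/52; P(n) = (1-rho)*rho^n = (1-28/52)*(28/52)^3 = 0.0721

0.0721


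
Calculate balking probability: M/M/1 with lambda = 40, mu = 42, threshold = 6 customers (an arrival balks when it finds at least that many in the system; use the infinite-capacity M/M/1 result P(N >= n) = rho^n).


P(N >= 6) = rho^6 = (40/42)^6 = 0.7462

0.7462


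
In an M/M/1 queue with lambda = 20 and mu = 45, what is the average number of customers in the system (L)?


rho = 20/45; L = rho/(1-rho) = 0.8

0.8


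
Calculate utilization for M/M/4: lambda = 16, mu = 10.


rho = lambda/(c*mu) = 16/(4*10) = 0.4

0.4


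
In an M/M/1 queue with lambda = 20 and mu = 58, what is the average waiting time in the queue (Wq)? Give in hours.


rho = 20/58; Wq = rho/(mu - lambda) = 0.0091 hours

0.0091 hours


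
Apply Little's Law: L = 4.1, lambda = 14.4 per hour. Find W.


W = L / lambda = 4.1 / 14.4 = 0.2847 hours

0.2847 hours


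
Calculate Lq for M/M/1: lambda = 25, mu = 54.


rho = 25/54; Lq = rho^2/(1-rho) = 0.4

0.4


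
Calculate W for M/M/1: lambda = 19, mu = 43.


W = 1/(mu - lambda) = 1/(43 - 19) = 0.0417 hours

0.0417 hours


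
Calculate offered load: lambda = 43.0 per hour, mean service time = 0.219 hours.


Offered load a = lambda * E[S] = 43.0 * 0.219 = 9.42 Erlangs

9.42 Erlangs


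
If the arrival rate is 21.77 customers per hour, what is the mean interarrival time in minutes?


Mean interarrival time = 60/lambda = 60/21.77 = 2.76 minutes

2.76 minutes


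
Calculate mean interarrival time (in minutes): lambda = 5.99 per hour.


Mean interarrival time = 60/lambda = 60/5.99 = 10.02 minutes

10.02 minutes


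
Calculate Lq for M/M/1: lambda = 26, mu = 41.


rho = 26/41; Lq = rho^2/(1-rho) = 1.1

1.1


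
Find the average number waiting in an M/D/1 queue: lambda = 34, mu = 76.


M/D/1: Lq = rho^2 / (2*(1-rho)) where rho = 34/76; Lq = 0.18

0.18


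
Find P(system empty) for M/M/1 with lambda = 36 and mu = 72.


P0 = 1 - rho = 1 - 36/72 = 0.5

0.5


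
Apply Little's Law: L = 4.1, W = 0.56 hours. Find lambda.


lambda = L / W = 4.1 / 0.56 = 7.32 per hour

7.32 per hour


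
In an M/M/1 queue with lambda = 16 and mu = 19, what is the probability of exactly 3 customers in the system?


rho = 16/19; P(n) = (1-rho)*rho^n = (1-16/19)*(16/19)^3 = 0.0943

0.0943


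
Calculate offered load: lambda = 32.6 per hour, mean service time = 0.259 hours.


Offered load a = lambda * E[S] = 32.6 * 0.259 = 8.44 Erlangs

8.44 Erlangs


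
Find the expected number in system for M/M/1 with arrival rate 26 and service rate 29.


rho = 26/29; L = rho/(1-rho) = 8.67

8.67


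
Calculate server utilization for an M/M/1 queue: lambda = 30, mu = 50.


rho = lambda/mu = 30/50 = 0.6

0.6


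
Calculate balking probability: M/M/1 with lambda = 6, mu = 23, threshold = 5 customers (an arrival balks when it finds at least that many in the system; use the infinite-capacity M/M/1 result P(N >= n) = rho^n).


P(N >= 5) = rho^5 = (6/23)^5 = 0.0012

0.0012


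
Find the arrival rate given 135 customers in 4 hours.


lambda = total arrivals / time = 135 / 4 = 33.75 per hour

33.75 per hour


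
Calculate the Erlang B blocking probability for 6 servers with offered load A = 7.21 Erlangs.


B(N,A) = (A^N/N!) / sum(A^k/k!, k=0..N) with N=6, A=7.21 = 0.3443

0.3443


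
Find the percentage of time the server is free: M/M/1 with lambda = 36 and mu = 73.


Idle fraction = (1 - rho) * 100 = (1 - 36/73) * 100 = 50.7%

50.7%


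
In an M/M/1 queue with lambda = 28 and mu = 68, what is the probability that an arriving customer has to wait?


P(wait) = rho = lambda/mu = 28/68 = 0.4118

0.4118


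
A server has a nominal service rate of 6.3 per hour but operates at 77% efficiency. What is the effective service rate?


Effective rate = mu * efficiency = 6.3 * 0.77 = 4.85 per hour

4.85 per hour


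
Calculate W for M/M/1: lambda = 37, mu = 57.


W = 1/(mu - lambda) = 1/(57 - 37) = 0.05 hours

0.05 hours


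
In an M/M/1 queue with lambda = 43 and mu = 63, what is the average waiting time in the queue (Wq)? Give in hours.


rho = 43/63; Wq = rho/(mu - lambda) = 0.0341 hours

0.0341 hours


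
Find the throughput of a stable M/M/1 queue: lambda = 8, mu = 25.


For a stable queue (lambda < mu), throughput = lambda = 8 per hour

8 per hour


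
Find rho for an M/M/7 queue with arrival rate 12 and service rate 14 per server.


rho = lambda/(c*mu) = 12/(7*14) = 0.1224

0.1224


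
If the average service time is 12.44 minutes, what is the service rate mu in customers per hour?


mu = 60 / avg_service_time = 60 / 12.44 = 4.82 per hour

4.82 per hour


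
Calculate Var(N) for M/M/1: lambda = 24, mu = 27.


rho = 24/27; Var(N) = rho/(1-rho)^2 = 72.0

72.0


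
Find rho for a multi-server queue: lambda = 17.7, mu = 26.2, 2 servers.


rho = lambda / (c * mu) = 17.7 / (2 * 26.2) = 0.3378

0.3378


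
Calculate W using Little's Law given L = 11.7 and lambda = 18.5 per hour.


W = L / lambda = 11.7 / 18.5 = 0.6324 hours

0.6324 hours


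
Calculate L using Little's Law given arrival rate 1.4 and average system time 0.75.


L = lambda * W = 1.4 * 0.75 = 1.05

1.05


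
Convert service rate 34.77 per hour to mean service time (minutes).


Mean service time = 60/mu = 60/34.77 = 1.73 minutes

1.73 minutes


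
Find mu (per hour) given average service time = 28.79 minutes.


mu = 60 / avg_service_time = 60 / 28.79 = 2.08 per hour

2.08 per hour


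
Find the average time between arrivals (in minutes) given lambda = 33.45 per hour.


Mean interarrival time = 60/lambda = 60/33.45 = 1.79 minutes

1.79 minutes


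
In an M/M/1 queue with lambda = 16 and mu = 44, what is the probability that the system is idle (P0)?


P0 = 1 - rho = 1 - 16/44 = 0.6364

0.6364


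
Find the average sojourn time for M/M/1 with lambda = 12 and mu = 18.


W = 1/(mu - lambda) = 1/(18 - 12) = 0.1667 hours

0.1667 hours


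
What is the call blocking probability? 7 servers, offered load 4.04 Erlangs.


B(N,A) = (A^N/N!) / sum(A^k/k!, k=0..N) with N=7, A=4.04 = 0.0648

0.0648


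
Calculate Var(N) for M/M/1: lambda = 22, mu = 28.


rho = 22/28; Var(N) = rho/(1-rho)^2 = 17.11

17.11


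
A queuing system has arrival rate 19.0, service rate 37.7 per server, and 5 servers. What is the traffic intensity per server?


rho = lambda / (c * mu) = 19.0 / (5 * 37.7) = 0.1008

0.1008


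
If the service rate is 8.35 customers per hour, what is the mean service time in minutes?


Mean service time = 60/mu = 60/8.35 = 7.19 minutes

7.19 minutes


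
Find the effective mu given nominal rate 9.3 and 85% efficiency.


Effective rate = mu * efficiency = 9.3 * 0.85 = 7.91 per hour

7.91 per hour


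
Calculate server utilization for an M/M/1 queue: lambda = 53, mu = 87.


rho = lambda/mu = 53/87 = 0.6092

0.6092


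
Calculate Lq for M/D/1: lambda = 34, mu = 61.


M/D/1: Lq = rho^2 / (2*(1-rho)) where rho = 34/61; Lq = 0.35

0.35


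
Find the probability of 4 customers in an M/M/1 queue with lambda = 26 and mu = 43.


rho = 26/43; P(n) = (1-rho)*rho^n = (1-26/43)*(26/43)^4 = 0.0528

0.0528


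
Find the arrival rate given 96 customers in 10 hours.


lambda = total arrivals / time = 96 / 10 = 9.6 per hour

9.6 per hour


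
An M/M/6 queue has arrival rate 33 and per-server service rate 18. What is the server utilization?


rho = lambda/(c*mu) = 33/(6*18) = 0.3056

0.3056


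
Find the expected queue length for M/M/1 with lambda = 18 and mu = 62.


rho = 18/62; Lq = rho^2/(1-rho) = 0.12

0.12


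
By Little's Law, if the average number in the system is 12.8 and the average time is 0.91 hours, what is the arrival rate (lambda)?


lambda = L / W = 12.8 / 0.91 = 14.07 per hour

14.07 per hour


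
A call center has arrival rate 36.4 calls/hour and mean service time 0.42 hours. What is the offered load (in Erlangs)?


Offered load a = lambda * E[S] = 36.4 * 0.42 = 15.29 Erlangs

15.29 Erlangs


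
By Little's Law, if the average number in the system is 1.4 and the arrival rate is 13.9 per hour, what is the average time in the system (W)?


W = L / lambda = 1.4 / 13.9 = 0.1007 hours

0.1007 hours


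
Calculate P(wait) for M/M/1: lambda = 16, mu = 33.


P(wait) = rho = lambda/mu = 16/33 = 0.4848

0.4848


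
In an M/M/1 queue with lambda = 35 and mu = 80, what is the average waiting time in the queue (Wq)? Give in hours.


rho = 35/80; Wq = rho/(mu - lambda) = 0.0097 hours

0.0097 hours


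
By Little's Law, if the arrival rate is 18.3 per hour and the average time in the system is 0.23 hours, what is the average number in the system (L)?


L = lambda * W = 18.3 * 0.23 = 4.21

4.21


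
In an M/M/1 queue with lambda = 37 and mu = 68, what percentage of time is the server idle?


Idle fraction = (1 - rho) * 100 = (1 - 37/68) * 100 = 45.6%

45.6%


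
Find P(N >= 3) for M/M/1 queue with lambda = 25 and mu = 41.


P(N >= 3) = rho^3 = (25/41)^3 = 0.2267

0.2267


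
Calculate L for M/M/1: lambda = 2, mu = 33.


rho = 2/33; L = rho/(1-rho) = 0.06

0.06


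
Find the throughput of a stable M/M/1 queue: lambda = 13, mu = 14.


For a stable queue (lambda < mu), throughput = lambda = 13 per hour

13 per hour


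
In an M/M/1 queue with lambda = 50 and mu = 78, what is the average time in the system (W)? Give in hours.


W = 1/(mu - lambda) = 1/(78 - 50) = 0.0357 hours

0.0357 hours


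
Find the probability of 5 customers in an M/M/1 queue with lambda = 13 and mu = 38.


rho = 13/38; P(n) = (1-rho)*rho^n = (1-13/38)*(13/38)^5 = 0.0031

0.0031


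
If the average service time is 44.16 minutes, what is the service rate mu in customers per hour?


mu = 60 / avg_service_time = 60 / 44.16 = 1.36 per hour

1.36 per hour


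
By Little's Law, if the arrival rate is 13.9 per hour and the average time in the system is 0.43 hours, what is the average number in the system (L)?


L = lambda * W = 13.9 * 0.43 = 5.98

5.98


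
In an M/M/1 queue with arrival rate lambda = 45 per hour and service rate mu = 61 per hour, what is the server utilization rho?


rho = lambda/mu = 45/61 = 0.7377

0.7377


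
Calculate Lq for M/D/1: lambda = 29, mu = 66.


M/D/1: Lq = rho^2 / (2*(1-rho)) where rho = 29/66; Lq = 0.17

0.17


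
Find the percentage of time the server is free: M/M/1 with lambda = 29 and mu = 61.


Idle fraction = (1 - rho) * 100 = (1 - 29/61) * 100 = 52.5%

52.5%


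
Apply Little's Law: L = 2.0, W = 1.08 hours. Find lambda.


lambda = L / W = 2.0 / 1.08 = 1.85 per hour

1.85 per hour


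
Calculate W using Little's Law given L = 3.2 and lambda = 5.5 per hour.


W = L / lambda = 3.2 / 5.5 = 0.5818 hours

0.5818 hours


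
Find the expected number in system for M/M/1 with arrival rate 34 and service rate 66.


rho = 34/66; L = rho/(1-rho) = 1.06

1.06


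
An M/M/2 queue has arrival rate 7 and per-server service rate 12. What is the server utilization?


rho = lambda/(c*mu) = 7/(2*12) = 0.2917

0.2917


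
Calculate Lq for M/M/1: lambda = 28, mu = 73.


rho = 28/73; Lq = rho^2/(1-rho) = 0.24

0.24


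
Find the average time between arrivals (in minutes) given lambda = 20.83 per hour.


Mean interarrival time = 60/lambda = 60/20.83 = 2.88 minutes

2.88 minutes


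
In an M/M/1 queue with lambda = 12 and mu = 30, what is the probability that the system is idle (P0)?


P0 = 1 - rho = 1 - 12/30 = 0.6

0.6


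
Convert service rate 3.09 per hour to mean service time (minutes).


Mean service time = 60/mu = 60/3.09 = 19.42 minutes

19.42 minutes


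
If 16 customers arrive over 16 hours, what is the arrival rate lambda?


lambda = total arrivals / time = 16 / 16 = 1.0 per hour

1.0 per hour


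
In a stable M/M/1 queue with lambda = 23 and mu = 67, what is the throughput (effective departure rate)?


For a stable queue (lambda < mu), throughput = lambda = 23 per hour

23 per hour


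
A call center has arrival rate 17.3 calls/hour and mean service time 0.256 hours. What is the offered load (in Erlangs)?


Offered load a = lambda * E[S] = 17.3 * 0.256 = 4.43 Erlangs

4.43 Erlangs


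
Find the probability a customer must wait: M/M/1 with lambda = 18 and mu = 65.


P(wait) = rho = lambda/mu = 18/65 = 0.2769

0.2769


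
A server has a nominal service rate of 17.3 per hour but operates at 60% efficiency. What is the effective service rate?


Effective rate = mu * efficiency = 17.3 * 0.6 = 10.38 per hour

10.38 per hour


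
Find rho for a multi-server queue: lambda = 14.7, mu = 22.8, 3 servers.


rho = lambda / (c * mu) = 14.7 / (3 * 22.8) = 0.2149

0.2149


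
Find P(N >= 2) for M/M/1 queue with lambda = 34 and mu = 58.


P(N >= 2) = rho^2 = (34/58)^2 = 0.3436

0.3436


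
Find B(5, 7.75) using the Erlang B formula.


B(N,A) = (A^N/N!) / sum(A^k/k!, k=0..N) with N=5, A=7.75 = 0.4663

0.4663


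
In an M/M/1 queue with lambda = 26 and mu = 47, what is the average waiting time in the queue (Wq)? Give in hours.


rho = 26/47; Wq = rho/(mu - lambda) = 0.0263 hours

0.0263 hours


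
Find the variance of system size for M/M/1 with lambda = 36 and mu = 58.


rho = 36/58; Var(N) = rho/(1-rho)^2 = 4.31

4.31


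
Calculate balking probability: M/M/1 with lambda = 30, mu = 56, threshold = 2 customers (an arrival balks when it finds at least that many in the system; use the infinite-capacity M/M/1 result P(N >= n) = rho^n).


P(N >= 2) = rho^2 = (30/56)^2 = 0.287

0.287


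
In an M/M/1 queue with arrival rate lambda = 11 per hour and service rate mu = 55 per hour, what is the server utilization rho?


rho = lambda/mu = 11/55 = 0.2

0.2


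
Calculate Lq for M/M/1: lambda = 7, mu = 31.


rho = 7/31; Lq = rho^2/(1-rho) = 0.07

0.07


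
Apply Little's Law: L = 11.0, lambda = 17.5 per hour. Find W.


W = L / lambda = 11.0 / 17.5 = 0.6286 hours

0.6286 hours


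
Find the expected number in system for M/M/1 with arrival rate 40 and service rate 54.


rho = 40/54; L = rho/(1-rho) = 2.86

2.86


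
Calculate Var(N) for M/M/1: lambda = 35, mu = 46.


rho = 35/46; Var(N) = rho/(1-rho)^2 = 13.31

13.31


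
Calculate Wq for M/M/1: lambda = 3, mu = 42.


rho = 3/42; Wq = rho/(mu - lambda) = 0.0018 hours

0.0018 hours


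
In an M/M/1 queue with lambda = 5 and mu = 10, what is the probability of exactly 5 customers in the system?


rho = 5/10; P(n) = (1-rho)*rho^n = (1-5/10)*(5/10)^5 = 0.0156

0.0156


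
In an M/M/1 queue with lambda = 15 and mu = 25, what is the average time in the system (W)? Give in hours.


W = 1/(mu - lambda) = 1/(25 - 15) = 0.1 hours

0.1 hours


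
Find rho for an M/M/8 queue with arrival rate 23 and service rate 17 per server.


rho = lambda/(c*mu) = 23/(8*17) = 0.1691

0.1691


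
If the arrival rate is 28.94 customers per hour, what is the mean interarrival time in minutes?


Mean interarrival time = 60/lambda = 60/28.94 = 2.07 minutes

2.07 minutes


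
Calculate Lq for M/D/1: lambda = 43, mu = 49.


M/D/1: Lq = rho^2 / (2*(1-rho)) where rho = 43/49; Lq = 3.14

3.14


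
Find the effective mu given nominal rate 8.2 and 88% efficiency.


Effective rate = mu * efficiency = 8.2 * 0.88 = 7.22 per hour

7.22 per hour


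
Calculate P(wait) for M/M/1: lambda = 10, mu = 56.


P(wait) = rho = lambda/mu = 10/56 = 0.1786

0.1786


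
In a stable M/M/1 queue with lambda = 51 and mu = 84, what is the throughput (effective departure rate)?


For a stable queue (lambda < mu), throughput = lambda = 51 per hour

51 per hour


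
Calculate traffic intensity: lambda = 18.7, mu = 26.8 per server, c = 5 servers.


rho = lambda / (c * mu) = 18.7 / (5 * 26.8) = 0.1396

0.1396


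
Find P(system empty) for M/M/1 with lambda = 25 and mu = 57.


P0 = 1 - rho = 1 - 25/57 = 0.5614

0.5614


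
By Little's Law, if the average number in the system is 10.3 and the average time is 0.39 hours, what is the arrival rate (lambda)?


lambda = L / W = 10.3 / 0.39 = 26.41 per hour

26.41 per hour


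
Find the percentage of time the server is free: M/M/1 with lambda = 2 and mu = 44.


Idle fraction = (1 - rho) * 100 = (1 - 2/44) * 100 = 95.5%

95.5%


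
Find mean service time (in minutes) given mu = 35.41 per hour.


Mean service time = 60/mu = 60/35.41 = 1.69 minutes

1.69 minutes


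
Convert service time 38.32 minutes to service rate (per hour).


mu = 60 / avg_service_time = 60 / 38.32 = 1.57 per hour

1.57 per hour


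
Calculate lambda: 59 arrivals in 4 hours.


lambda = total arrivals / time = 59 / 4 = 14.75 per hour

14.75 per hour


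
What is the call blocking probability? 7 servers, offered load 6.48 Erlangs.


B(N,A) = (A^N/N!) / sum(A^k/k!, k=0..N) with N=7, A=6.48 = 0.2161

0.2161


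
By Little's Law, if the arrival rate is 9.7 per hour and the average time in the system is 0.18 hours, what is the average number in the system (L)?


L = lambda * W = 9.7 * 0.18 = 1.75

1.75


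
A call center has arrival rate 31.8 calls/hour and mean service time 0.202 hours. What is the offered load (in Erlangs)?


Offered load a = lambda * E[S] = 31.8 * 0.202 = 6.42 Erlangs

6.42 Erlangs


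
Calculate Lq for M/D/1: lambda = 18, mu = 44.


M/D/1: Lq = rho^2 / (2*(1-rho)) where rho = 18/44; Lq = 0.14

0.14


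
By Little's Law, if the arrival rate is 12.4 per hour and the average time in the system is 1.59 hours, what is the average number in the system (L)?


L = lambda * W = 12.4 * 1.59 = 19.72

19.72


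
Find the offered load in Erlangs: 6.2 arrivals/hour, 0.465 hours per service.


Offered load a = lambda * E[S] = 6.2 * 0.465 = 2.88 Erlangs

2.88 Erlangs


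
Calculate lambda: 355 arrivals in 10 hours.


lambda = total arrivals / time = 355 / 10 = 35.5 per hour

35.5 per hour


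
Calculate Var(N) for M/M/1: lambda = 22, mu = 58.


rho = 22/58; Var(N) = rho/(1-rho)^2 = 0.98

0.98


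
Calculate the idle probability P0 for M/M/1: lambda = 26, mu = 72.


P0 = 1 - rho = 1 - 26/72 = 0.6389

0.6389


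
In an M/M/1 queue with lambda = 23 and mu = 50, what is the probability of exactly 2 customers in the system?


rho = 23/50; P(n) = (1-rho)*rho^n = (1-23/50)*(23/50)^2 = 0.1143

0.1143


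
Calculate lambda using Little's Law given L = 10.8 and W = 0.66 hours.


lambda = L / W = 10.8 / 0.66 = 16.36 per hour

16.36 per hour


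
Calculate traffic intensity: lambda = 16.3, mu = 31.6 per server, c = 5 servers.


rho = lambda / (c * mu) = 16.3 / (5 * 31.6) = 0.1032

0.1032


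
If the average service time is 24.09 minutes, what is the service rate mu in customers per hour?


mu = 60 / avg_service_time = 60 / 24.09 = 2.49 per hour

2.49 per hour


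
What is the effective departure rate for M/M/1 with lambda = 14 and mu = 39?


For a stable queue (lambda < mu), throughput = lambda = 14 per hour

14 per hour


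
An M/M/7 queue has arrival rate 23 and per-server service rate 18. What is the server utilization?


rho = lambda/(c*mu) = 23/(7*18) = 0.1825

0.1825


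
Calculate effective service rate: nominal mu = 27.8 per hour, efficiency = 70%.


Effective rate = mu * efficiency = 27.8 * 0.7 = 19.46 per hour

19.46 per hour


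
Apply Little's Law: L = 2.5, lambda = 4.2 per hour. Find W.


W = L / lambda = 2.5 / 4.2 = 0.5952 hours

0.5952 hours


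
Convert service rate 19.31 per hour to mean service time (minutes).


Mean service time = 60/mu = 60/19.31 = 3.11 minutes

3.11 minutes


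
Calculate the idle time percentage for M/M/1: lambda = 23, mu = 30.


Idle fraction = (1 - rho) * 100 = (1 - 23/30) * 100 = 23.3%

23.3%


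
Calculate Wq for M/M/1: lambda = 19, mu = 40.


rho = 19/40; Wq = rho/(mu - lambda) = 0.0226 hours

0.0226 hours


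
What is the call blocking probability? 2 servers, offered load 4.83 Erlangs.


B(N,A) = (A^N/N!) / sum(A^k/k!, k=0..N) with N=2, A=4.83 = 0.6668

0.6668


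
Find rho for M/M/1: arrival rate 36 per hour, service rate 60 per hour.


rho = lambda/mu = 36/60 = 0.6

0.6


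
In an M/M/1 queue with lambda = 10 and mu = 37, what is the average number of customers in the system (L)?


rho = 10/37; L = rho/(1-rho) = 0.37

0.37


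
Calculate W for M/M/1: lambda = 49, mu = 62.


W = 1/(mu - lambda) = 1/(62 - 49) = 0.0769 hours

0.0769 hours


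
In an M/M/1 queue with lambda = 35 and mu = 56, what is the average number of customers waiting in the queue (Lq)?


rho = 35/56; Lq = rho^2/(1-rho) = 1.04

1.04


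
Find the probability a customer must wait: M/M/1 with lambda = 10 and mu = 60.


P(wait) = rho = lambda/mu = 10/60 = 0.1667

0.1667


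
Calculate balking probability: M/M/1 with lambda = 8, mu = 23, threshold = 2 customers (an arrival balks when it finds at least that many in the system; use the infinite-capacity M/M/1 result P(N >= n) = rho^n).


P(N >= 2) = rho^2 = (8/23)^2 = 0.121

0.121


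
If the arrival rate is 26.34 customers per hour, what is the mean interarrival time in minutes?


Mean interarrival time = 60/lambda = 60/26.34 = 2.28 minutes

2.28 minutes


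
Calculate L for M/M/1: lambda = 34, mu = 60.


rho = 34/60; L = rho/(1-rho) = 1.31

1.31


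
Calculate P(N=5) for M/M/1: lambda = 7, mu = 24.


rho = 7/24; P(n) = (1-rho)*rho^n = (1-7/24)*(7/24)^5 = 0.0015

0.0015


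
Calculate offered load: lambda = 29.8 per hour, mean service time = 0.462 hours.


Offered load a = lambda * E[S] = 29.8 * 0.462 = 13.77 Erlangs

13.77 Erlangs


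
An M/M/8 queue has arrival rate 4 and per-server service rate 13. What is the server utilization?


rho = lambda/(c*mu) = 4/(8*13) = 0.0385

0.0385


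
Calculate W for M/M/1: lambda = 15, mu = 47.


W = 1/(mu - lambda) = 1/(47 - 15) = 0.0313 hours

0.0313 hours


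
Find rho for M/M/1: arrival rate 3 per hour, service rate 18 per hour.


rho = lambda/mu = 3/18 = 0.1667

0.1667


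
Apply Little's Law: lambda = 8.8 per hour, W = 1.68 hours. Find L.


L = lambda * W = 8.8 * 1.68 = 14.78

14.78


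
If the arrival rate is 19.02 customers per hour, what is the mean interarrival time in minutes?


Mean interarrival time = 60/lambda = 60/19.02 = 3.15 minutes

3.15 minutes


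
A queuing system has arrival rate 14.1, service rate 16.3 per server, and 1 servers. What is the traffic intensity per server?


rho = lambda / (c * mu) = 14.1 / (1 * 16.3) = 0.865

0.865


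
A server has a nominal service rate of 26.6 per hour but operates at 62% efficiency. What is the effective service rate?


Effective rate = mu * efficiency = 26.6 * 0.62 = 16.49 per hour

16.49 per hour


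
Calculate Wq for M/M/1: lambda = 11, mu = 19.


rho = 11/19; Wq = rho/(mu - lambda) = 0.0724 hours

0.0724 hours


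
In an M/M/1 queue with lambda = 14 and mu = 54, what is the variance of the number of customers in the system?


rho = 14/54; Var(N) = rho/(1-rho)^2 = 0.47

0.47


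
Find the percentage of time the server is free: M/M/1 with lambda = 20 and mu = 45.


Idle fraction = (1 - rho) * 100 = (1 - 20/45) * 100 = 55.6%

55.6%


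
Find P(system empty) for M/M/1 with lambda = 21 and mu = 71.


P0 = 1 - rho = 1 - 21/71 = 0.7042

0.7042


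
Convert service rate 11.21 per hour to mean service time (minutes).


Mean service time = 60/mu = 60/11.21 = 5.35 minutes

5.35 minutes


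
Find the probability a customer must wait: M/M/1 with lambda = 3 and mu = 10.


P(wait) = rho = lambda/mu = 3/10 = 0.3

0.3


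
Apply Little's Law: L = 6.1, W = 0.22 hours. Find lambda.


lambda = L / W = 6.1 / 0.22 = 27.73 per hour

27.73 per hour


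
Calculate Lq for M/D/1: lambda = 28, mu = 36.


M/D/1: Lq = rho^2 / (2*(1-rho)) where rho = 28/36; Lq = 1.36

1.36


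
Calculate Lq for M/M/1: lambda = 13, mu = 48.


rho = 13/48; Lq = rho^2/(1-rho) = 0.1

0.1


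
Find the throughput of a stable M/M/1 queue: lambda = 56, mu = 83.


For a stable queue (lambda < mu), throughput = lambda = 56 per hour

56 per hour


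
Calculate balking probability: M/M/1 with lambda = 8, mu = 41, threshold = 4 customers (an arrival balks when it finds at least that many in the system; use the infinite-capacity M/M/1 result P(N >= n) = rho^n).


P(N >= 4) = rho^4 = (8/41)^4 = 0.0014

0.0014


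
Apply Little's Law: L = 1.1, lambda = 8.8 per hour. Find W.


W = L / lambda = 1.1 / 8.8 = 0.125 hours

0.125 hours


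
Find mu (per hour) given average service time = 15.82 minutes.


mu = 60 / avg_service_time = 60 / 15.82 = 3.79 per hour

3.79 per hour


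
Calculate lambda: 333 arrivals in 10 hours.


lambda = total arrivals / time = 333 / 10 = 33.3 per hour

33.3 per hour


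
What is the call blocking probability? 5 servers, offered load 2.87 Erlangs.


B(N,A) = (A^N/N!) / sum(A^k/k!, k=0..N) with N=5, A=2.87 = 0.0991

0.0991


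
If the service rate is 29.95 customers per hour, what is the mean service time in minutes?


Mean service time = 60/mu = 60/29.95 = 2.0 minutes

2.0 minutes


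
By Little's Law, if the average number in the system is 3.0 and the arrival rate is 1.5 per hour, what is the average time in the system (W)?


W = L / lambda = 3.0 / 1.5 = 2.0 hours

2.0 hours


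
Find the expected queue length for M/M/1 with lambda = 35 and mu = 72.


rho = 35/72; Lq = rho^2/(1-rho) = 0.46

0.46


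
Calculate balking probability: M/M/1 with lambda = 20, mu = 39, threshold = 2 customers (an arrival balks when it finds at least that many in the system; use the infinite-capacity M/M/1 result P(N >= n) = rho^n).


P(N >= 2) = rho^2 = (20/39)^2 = 0.263

0.263


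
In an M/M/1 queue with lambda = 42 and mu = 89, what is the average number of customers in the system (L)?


rho = 42/89; L = rho/(1-rho) = 0.89

0.89


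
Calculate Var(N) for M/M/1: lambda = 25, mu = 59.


rho = 25/59; Var(N) = rho/(1-rho)^2 = 1.28

1.28


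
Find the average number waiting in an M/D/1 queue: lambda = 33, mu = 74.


M/D/1: Lq = rho^2 / (2*(1-rho)) where rho = 33/74; Lq = 0.18

0.18


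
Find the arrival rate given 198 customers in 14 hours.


lambda = total arrivals / time = 198 / 14 = 14.14 per hour

14.14 per hour


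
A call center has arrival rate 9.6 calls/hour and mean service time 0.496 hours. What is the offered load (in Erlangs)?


Offered load a = lambda * E[S] = 9.6 * 0.496 = 4.76 Erlangs

4.76 Erlangs


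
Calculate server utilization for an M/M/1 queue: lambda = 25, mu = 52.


rho = lambda/mu = 25/52 = 0.4808

0.4808


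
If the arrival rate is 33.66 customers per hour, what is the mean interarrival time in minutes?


Mean interarrival time = 60/lambda = 60/33.66 = 1.78 minutes

1.78 minutes


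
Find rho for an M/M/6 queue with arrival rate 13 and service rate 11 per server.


rho = lambda/(c*mu) = 13/(6*11) = 0.197

0.197


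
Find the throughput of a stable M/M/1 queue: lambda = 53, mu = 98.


For a stable queue (lambda < mu), throughput = lambda = 53 per hour

53 per hour


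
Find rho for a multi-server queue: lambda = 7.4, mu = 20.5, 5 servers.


rho = lambda / (c * mu) = 7.4 / (5 * 20.5) = 0.0722

0.0722


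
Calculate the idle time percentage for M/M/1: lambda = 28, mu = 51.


Idle fraction = (1 - rho) * 100 = (1 - 28/51) * 100 = 45.1%

45.1%


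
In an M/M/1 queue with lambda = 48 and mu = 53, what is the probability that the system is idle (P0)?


P0 = 1 - rho = 1 - 48/53 = 0.0943

0.0943


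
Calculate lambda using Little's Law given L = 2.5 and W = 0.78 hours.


lambda = L / W = 2.5 / 0.78 = 3.21 per hour

3.21 per hour


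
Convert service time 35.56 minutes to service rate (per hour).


mu = 60 / avg_service_time = 60 / 35.56 = 1.69 per hour

1.69 per hour


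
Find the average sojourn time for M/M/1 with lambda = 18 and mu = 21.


W = 1/(mu - lambda) = 1/(21 - 18) = 0.3333 hours

0.3333 hours


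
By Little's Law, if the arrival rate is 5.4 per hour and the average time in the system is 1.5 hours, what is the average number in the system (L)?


L = lambda * W = 5.4 * 1.5 = 8.1

8.1


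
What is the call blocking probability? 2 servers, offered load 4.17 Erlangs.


B(N,A) = (A^N/N!) / sum(A^k/k!, k=0..N) with N=2, A=4.17 = 0.6271

0.6271


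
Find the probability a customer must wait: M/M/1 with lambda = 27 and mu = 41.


P(wait) = rho = lambda/mu = 27/41 = 0.6585

0.6585


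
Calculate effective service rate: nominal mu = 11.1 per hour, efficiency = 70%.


Effective rate = mu * efficiency = 11.1 * 0.7 = 7.77 per hour

7.77 per hour


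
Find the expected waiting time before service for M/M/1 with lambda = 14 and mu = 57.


rho = 14/57; Wq = rho/(mu - lambda) = 0.0057 hours

0.0057 hours


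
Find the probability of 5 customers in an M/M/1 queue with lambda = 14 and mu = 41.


rho = 14/41; P(n) = (1-rho)*rho^n = (1-14/41)*(14/41)^5 = 0.0031

0.0031


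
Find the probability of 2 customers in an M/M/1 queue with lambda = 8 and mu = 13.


rho = 8/13; P(n) = (1-rho)*rho^n = (1-8/13)*(8/13)^2 = 0.1457

0.1457


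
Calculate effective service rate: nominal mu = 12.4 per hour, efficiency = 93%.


Effective rate = mu * efficiency = 12.4 * 0.93 = 11.53 per hour

11.53 per hour


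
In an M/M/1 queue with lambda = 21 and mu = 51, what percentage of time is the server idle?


Idle fraction = (1 - rho) * 100 = (1 - 21/51) * 100 = 58.8%

58.8%


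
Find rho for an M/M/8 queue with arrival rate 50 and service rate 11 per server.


rho = lambda/(c*mu) = 50/(8*11) = 0.5682

0.5682


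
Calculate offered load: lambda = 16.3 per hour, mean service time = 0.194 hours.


Offered load a = lambda * E[S] = 16.3 * 0.194 = 3.16 Erlangs

3.16 Erlangs


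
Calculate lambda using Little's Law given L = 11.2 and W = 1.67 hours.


lambda = L / W = 11.2 / 1.67 = 6.71 per hour

6.71 per hour


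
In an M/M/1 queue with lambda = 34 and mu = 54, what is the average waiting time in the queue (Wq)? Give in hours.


rho = 34/54; Wq = rho/(mu - lambda) = 0.0315 hours

0.0315 hours


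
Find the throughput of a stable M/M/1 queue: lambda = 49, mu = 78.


For a stable queue (lambda < mu), throughput = lambda = 49 per hour

49 per hour


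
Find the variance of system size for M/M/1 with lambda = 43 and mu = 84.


rho = 43/84; Var(N) = rho/(1-rho)^2 = 2.15

2.15


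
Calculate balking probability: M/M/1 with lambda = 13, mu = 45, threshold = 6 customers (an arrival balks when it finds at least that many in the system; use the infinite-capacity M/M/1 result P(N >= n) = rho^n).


P(N >= 6) = rho^6 = (13/45)^6 = 0.0006

0.0006


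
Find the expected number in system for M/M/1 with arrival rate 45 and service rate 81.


rho = 45/81; L = rho/(1-rho) = 1.25

1.25


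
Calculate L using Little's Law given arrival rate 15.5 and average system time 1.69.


L = lambda * W = 15.5 * 1.69 = 26.2

26.2


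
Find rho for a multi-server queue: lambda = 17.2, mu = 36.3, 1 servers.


rho = lambda / (c * mu) = 17.2 / (1 * 36.3) = 0.4738

0.4738


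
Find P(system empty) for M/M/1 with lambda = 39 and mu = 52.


P0 = 1 - rho = 1 - 39/52 = 0.25

0.25


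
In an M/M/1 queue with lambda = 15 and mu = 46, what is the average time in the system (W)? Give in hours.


W = 1/(mu - lambda) = 1/(46 - 15) = 0.0323 hours

0.0323 hours


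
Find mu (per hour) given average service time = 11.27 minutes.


mu = 60 / avg_service_time = 60 / 11.27 = 5.32 per hour

5.32 per hour


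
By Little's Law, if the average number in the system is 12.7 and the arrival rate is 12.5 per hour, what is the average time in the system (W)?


W = L / lambda = 12.7 / 12.5 = 1.016 hours

1.016 hours


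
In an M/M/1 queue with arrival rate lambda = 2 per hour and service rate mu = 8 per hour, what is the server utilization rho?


rho = lambda/mu = 2/8 = 0.25

0.25


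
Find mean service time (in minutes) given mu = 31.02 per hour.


Mean service time = 60/mu = 60/31.02 = 1.93 minutes

1.93 minutes


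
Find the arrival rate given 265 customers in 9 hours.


lambda = total arrivals / time = 265 / 9 = 29.44 per hour

29.44 per hour


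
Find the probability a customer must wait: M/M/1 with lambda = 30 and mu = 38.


P(wait) = rho = lambda/mu = 30/38 = 0.7895

0.7895


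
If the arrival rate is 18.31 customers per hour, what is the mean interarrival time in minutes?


Mean interarrival time = 60/lambda = 60/18.31 = 3.28 minutes

3.28 minutes


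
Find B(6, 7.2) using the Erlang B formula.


B(N,A) = (A^N/N!) / sum(A^k/k!, k=0..N) with N=6, A=7.2 = 0.3437

0.3437


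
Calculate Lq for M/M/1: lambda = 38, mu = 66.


rho = 38/66; Lq = rho^2/(1-rho) = 0.78

0.78


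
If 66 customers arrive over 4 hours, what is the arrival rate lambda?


lambda = total arrivals / time = 66 / 4 = 16.5 per hour

16.5 per hour


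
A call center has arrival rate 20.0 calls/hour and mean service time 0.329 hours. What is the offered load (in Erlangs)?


Offered load a = lambda * E[S] = 20.0 * 0.329 = 6.58 Erlangs

6.58 Erlangs


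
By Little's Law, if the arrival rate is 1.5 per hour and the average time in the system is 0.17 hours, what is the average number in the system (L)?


L = lambda * W = 1.5 * 0.17 = 0.26

0.26


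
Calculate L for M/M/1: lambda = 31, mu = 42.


rho = 31/42; L = rho/(1-rho) = 2.82

2.82


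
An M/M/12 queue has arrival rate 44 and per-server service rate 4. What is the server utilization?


rho = lambda/(c*mu) = 44/(12*4) = 0.9167

0.9167


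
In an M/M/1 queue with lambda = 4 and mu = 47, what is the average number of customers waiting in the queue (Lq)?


rho = 4/47; Lq = rho^2/(1-rho) = 0.01

0.01


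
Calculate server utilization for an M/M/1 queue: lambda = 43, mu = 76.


rho = lambda/mu = 43/76 = 0.5658

0.5658


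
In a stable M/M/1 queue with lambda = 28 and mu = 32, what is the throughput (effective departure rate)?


For a stable queue (lambda < mu), throughput = lambda = 28 per hour

28 per hour


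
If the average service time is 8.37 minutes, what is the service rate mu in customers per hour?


mu = 60 / avg_service_time = 60 / 8.37 = 7.17 per hour

7.17 per hour


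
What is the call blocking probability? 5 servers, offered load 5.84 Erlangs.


B(N,A) = (A^N/N!) / sum(A^k/k!, k=0..N) with N=5, A=5.84 = 0.3491

0.3491


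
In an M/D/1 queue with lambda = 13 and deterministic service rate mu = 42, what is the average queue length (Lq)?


M/D/1: Lq = rho^2 / (2*(1-rho)) where rho = 13/42; Lq = 0.07

0.07


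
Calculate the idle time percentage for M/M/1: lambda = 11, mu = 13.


Idle fraction = (1 - rho) * 100 = (1 - 11/13) * 100 = 15.4%

15.4%
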